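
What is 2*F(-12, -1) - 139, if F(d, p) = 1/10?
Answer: -694/5 ≈ -138.80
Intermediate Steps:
F(d, p) = ⅒
2*F(-12, -1) - 139 = 2*(⅒) - 139 = ⅕ - 139 = -694/5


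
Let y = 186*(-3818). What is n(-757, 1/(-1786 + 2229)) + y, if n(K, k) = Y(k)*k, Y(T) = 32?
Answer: -314595532/443 ≈ -7.1015e+5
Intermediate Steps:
n(K, k) = 32*k
y = -710148
n(-757, 1/(-1786 + 2229)) + y = 32/(-1786 + 2229) - 710148 = 32/443 - 710148 = -314595532/443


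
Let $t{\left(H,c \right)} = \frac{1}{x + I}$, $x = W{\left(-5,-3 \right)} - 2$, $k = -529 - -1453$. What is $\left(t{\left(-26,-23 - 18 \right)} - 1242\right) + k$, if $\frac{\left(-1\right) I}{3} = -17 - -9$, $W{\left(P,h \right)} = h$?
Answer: $- \frac{6041}{19} \approx -317.95$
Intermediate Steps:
$k = 924$ ($k = -529 + 1453 = 924$)
$x = -5$ ($x = -3 - 2 = -5$)
$I = 24$ ($I = - 3 \left(-17 - -9\right) = - 3 \left(-17 + 9\right) = \left(-3\right) \left(-8\right) = 24$)
$t{\left(H,c \right)} = \frac{1}{19}$ ($t{\left(H,c \right)} = \frac{1}{-5 + 24} = \frac{1}{19}$)
$\left(t{\left(-26,-23 - 18 \right)} - 1242\right) + k = \left(\frac{1}{19} - 1242\right) + 924 = - \frac{23597}{19} + 924 = - \frac{6041}{19}$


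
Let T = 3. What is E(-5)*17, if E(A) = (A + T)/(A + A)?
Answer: 17/5 ≈ 3.4000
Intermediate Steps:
E(A) = (3 + A)/(2*A) (E(A) = (A + 3)/(A + A) = (3 + A)/((2*A)) = (3 + A)*(1/(2*A)) = (3 + A)/(2*A))
E(-5)*17 = ((½)*(3 - 5)/(-5))*17 = ((½)*(-⅕)*(-2))*17 = (⅕)*17 = 17/5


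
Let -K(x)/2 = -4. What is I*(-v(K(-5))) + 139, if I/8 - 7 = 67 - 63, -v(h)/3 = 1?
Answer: 403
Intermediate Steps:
K(x) = 8 (K(x) = -2*(-4) = 8)
v(h) = -3 (v(h) = -3*1 = -3)
I = 88 (I = 56 + 8*(67 - 63) = 56 + 8*4 = 56 + 32 = 88)
I*(-v(K(-5))) + 139 = 88*(-1*(-3)) + 139 = 88*3 + 139 = 264 + 139 = 403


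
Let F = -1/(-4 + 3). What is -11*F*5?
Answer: -55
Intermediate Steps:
F = 1 (F = -1/(-1) = -1*(-1) = 1)
-11*F*5 = -11*1*5 = -11*5 = -55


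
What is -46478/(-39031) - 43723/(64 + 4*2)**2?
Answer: -1465610461/202336704 ≈ -7.2434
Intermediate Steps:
-46478/(-39031) - 43723/(64 + 4*2)**2 = -46478*(-1/39031) - 43723/(64 + 8)**2 = 46478/39031 - 43723/(72**2) = 46478/39031 - 43723/5184 = -1465610461/202336704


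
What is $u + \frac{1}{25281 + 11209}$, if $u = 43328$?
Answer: $\frac{1581038721}{36490} \approx 43328.0$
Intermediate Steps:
$u + \frac{1}{25281 + 11209} = 43328 + \frac{1}{25281 + 11209} = 43328 + \frac{1}{36490} = \frac{1581038721}{36490}$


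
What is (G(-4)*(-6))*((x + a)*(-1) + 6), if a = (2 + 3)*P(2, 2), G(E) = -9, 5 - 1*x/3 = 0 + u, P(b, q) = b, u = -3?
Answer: -1512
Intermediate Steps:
x = 24 (x = 15 - 3*(0 - 3) = 15 - 3*(-3) = 15 + 9 = 24)
a = 10 (a = (2 + 3)*2 = 5*2 = 10)
(G(-4)*(-6))*((x + a)*(-1) + 6) = (-9*(-6))*((24 + 10)*(-1) + 6) = 54*(34*(-1) + 6) = 54*(-34 + 6) = 54*(-28) = -1512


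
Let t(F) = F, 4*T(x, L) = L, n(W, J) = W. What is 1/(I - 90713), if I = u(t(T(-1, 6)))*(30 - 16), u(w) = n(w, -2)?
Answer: -1/90692 ≈ -1.1026e-5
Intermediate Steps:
T(x, L) = L/4
u(w) = w
I = 21 (I = ((¼)*6)*(30 - 16) = (3/2)*14 = 21)
1/(I - 90713) = 1/(21 - 90713) = 1/(-90692) = -1/90692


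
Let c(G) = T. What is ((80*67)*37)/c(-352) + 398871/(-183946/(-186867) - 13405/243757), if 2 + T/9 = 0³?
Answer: 159319909149388721/380998556883 ≈ 4.1816e+5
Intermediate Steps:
T = -18 (T = -18 + 9*0³ = -18 + 9*0 = -18 + 0 = -18)
c(G) = -18
((80*67)*37)/c(-352) + 398871/(-183946/(-186867) - 13405/243757) = ((80*67)*37)/(-18) + 398871/(-183946/(-186867) - 13405/243757) = (5360*37)*(-1/18) + 398871/(-183946*(-1/186867) - 13405*1/243757) = 198320*(-1/18) + 398871/(183946/186867 - 13405/243757) = -99160/9 + 398871/(42333172987/45550139319) = -99160/9 + 398871*(45550139319/42333172987) = -99160/9 + 18168629620308849/42333172987 = 159319909149388721/380998556883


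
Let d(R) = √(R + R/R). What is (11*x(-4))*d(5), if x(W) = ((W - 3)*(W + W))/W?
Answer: -154*√6 ≈ -377.22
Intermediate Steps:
d(R) = √(1 + R) (d(R) = √(R + 1) = √(1 + R))
x(W) = -6 + 2*W (x(W) = ((-3 + W)*(2*W))/W = (2*W*(-3 + W))/W = -6 + 2*W)
(11*x(-4))*d(5) = (11*(-6 + 2*(-4)))*√(1 + 5) = (11*(-6 - 8))*√6 = (11*(-14))*√6 = -154*√6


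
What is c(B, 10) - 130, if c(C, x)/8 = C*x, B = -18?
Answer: -1570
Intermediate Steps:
c(C, x) = 8*C*x (c(C, x) = 8*(C*x) = 8*C*x)
c(B, 10) - 130 = 8*(-18)*10 - 130 = -1440 - 130 = -1570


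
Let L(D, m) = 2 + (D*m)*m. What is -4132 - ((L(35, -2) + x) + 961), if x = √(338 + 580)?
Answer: -5235 - 3*√102 ≈ -5265.3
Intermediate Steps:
L(D, m) = 2 + D*m²
x = 3*√102 (x = √918 = 3*√102 ≈ 30.299)
-4132 - ((L(35, -2) + x) + 961) = -4132 - (((2 + 35*(-2)²) + 3*√102) + 961) = -4132 - (((2 + 35*4) + 3*√102) + 961) = -4132 - (((2 + 140) + 3*√102) + 961) = -4132 - ((142 + 3*√102) + 961) = -4132 - (1103 + 3*√102) = -4132 + (-1103 - 3*√102) = -5235 - 3*√102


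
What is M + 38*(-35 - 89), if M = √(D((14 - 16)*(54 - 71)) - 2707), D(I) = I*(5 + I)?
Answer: -4712 + I*√1381 ≈ -4712.0 + 37.162*I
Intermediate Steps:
M = I*√1381 (M = √(((14 - 16)*(54 - 71))*(5 + (14 - 16)*(54 - 71)) - 2707) = √((-2*(-17))*(5 - 2*(-17)) - 2707) = √(34*(5 + 34) - 2707) = √(34*39 - 2707) = √(1326 - 2707) = √(-1381) = I*√1381 ≈ 37.162*I)
M + 38*(-35 - 89) = I*√1381 + 38*(-35 - 89) = I*√1381 + 38*(-124) = I*√1381 - 4712 = -4712 + I*√1381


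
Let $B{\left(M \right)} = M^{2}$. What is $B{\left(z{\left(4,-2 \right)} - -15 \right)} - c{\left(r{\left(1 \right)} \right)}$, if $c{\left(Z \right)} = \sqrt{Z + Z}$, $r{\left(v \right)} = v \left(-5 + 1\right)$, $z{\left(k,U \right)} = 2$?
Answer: $289 - 2 i \sqrt{2} \approx 289.0 - 2.8284 i$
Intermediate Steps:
$r{\left(v \right)} = - 4 v$ ($r{\left(v \right)} = v \left(-4\right) = - 4 v$)
$c{\left(Z \right)} = \sqrt{2} \sqrt{Z}$ ($c{\left(Z \right)} = \sqrt{2 Z} = \sqrt{2} \sqrt{Z}$)
$B{\left(z{\left(4,-2 \right)} - -15 \right)} - c{\left(r{\left(1 \right)} \right)} = \left(2 - -15\right)^{2} - \sqrt{2} \sqrt{\left(-4\right) 1} = \left(2 + 15\right)^{2} - \sqrt{2} \sqrt{-4} = 17^{2} - \sqrt{2} \cdot 2 i = 289 - 2 i \sqrt{2}$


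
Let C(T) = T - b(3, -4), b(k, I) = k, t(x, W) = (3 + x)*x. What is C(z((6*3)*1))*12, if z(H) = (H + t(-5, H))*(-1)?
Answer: -372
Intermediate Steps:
t(x, W) = x*(3 + x)
z(H) = -10 - H (z(H) = (H - 5*(3 - 5))*(-1) = (H - 5*(-2))*(-1) = (H + 10)*(-1) = (10 + H)*(-1) = -10 - H)
C(T) = -3 + T (C(T) = T - 1*3 = T - 3 = -3 + T)
C(z((6*3)*1))*12 = (-3 + (-10 - 6*3))*12 = (-3 + (-10 - 18))*12 = (-3 - 28)*12 = -31*12 = -372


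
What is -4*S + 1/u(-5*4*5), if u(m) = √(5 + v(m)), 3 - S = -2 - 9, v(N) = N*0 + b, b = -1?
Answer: -111/2 ≈ -55.500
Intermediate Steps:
v(N) = -1 (v(N) = N*0 - 1 = 0 - 1 = -1)
S = 14 (S = 3 - (-2 - 9) = 3 - 1*(-11) = 3 + 11 = 14)
u(m) = 2 (u(m) = √(5 - 1) = √4 = 2)
-4*S + 1/u(-5*4*5) = -4*14 + 1/2 = -56 + ½ = -111/2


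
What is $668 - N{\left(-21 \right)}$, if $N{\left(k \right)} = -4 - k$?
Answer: $651$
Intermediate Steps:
$668 - N{\left(-21 \right)} = 668 - \left(-4 - -21\right) = 668 - \left(-4 + 21\right) = 668 - 17 = 651$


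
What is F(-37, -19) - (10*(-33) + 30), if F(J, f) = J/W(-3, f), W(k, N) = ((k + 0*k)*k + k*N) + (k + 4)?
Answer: 20063/67 ≈ 299.45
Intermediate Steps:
W(k, N) = 4 + k + k**2 + N*k (W(k, N) = ((k + 0)*k + N*k) + (4 + k) = (k*k + N*k) + (4 + k) = (k**2 + N*k) + (4 + k) = 4 + k + k**2 + N*k)
F(J, f) = J/(10 - 3*f) (F(J, f) = J/(4 - 3 + (-3)**2 + f*(-3)) = J/(4 - 3 + 9 - 3*f) = J/(10 - 3*f))
F(-37, -19) - (10*(-33) + 30) = -37/(10 - 3*(-19)) - (10*(-33) + 30) = -37/(10 + 57) - (-330 + 30) = -37/67 - 1*(-300) = -37*1/67 + 300 = -37/67 + 300 = 20063/67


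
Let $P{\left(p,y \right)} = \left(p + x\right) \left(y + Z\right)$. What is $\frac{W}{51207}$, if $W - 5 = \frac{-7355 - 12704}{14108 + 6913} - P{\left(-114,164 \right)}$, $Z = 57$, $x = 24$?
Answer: $\frac{32168672}{82801719} \approx 0.3885$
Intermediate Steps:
$P{\left(p,y \right)} = \left(24 + p\right) \left(57 + y\right)$ ($P{\left(p,y \right)} = \left(p + 24\right) \left(y + 57\right) = \left(24 + p\right) \left(57 + y\right)$)
$W = \frac{32168672}{1617}$ ($W = 5 - \left(1368 - 14760 - 6498 - \frac{-7355 - 12704}{14108 + 6913}\right) = 5 - \left(-19890 + \frac{1543}{1617}\right) = 5 - - \frac{32160587}{1617} = 5 + \left(- \frac{1543}{1617} + 19890\right) = 5 + \frac{32160587}{1617} = \frac{32168672}{1617} \approx 19894.0$)
$\frac{W}{51207} = \frac{32168672}{1617 \cdot 51207} = \frac{32168672}{1617} \cdot \frac{1}{51207} = \frac{32168672}{82801719}$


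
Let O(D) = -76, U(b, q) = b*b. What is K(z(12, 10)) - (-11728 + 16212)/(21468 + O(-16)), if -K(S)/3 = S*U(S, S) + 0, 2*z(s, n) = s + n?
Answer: -21355685/5348 ≈ -3993.2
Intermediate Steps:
U(b, q) = b²
z(s, n) = n/2 + s/2 (z(s, n) = (s + n)/2 = (n + s)/2 = n/2 + s/2)
K(S) = -3*S³ (K(S) = -3*(S*S² + 0) = -3*(S³ + 0) = -3*S³)
K(z(12, 10)) - (-11728 + 16212)/(21468 + O(-16)) = -3*((½)*10 + (½)*12)³ - (-11728 + 16212)/(21468 - 76) = -3*(5 + 6)³ - 4484/21392 = -3*11³ - 4484/21392 = -3*1331 - 1*1121/5348 = -3993 - 1121/5348 = -21355685/5348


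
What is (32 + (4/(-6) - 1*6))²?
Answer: 5776/9 ≈ 641.78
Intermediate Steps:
(32 + (4/(-6) - 1*6))² = (32 + (4*(-⅙) - 6))² = (32 + (-⅔ - 6))² = (32 - 20/3)² = (76/3)² = 5776/9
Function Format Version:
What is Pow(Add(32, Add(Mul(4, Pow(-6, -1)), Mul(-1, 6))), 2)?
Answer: Rational(5776, 9) ≈ 641.78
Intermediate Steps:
Pow(Add(32, Add(Mul(4, Pow(-6, -1)), Mul(-1, 6))), 2) = Pow(Add(32, Add(Mul(4, Rational(-1, 6)), -6)), 2) = Pow(Add(32, Add(Rational(-2, 3), -6)), 2) = Pow(Add(32, Rational(-20, 3)), 2) = Pow(Rational(76, 3), 2) = Rational(5776, 9)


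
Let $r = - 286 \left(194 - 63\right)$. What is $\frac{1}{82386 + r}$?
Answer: $\frac{1}{44920} \approx 2.2262 \cdot 10^{-5}$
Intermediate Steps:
$r = -37466$ ($r = \left(-286\right) 131 = -37466$)
$\frac{1}{82386 + r} = \frac{1}{82386 - 37466} = \frac{1}{44920}$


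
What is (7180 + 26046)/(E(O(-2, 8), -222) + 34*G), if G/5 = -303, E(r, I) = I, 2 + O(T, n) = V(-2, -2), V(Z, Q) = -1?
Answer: -16613/25866 ≈ -0.64227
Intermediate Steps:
O(T, n) = -3 (O(T, n) = -2 - 1 = -3)
G = -1515 (G = 5*(-303) = -1515)
(7180 + 26046)/(E(O(-2, 8), -222) + 34*G) = (7180 + 26046)/(-222 + 34*(-1515)) = 33226/(-222 - 51510) = 33226/(-51732) = 33226*(-1/51732) = -16613/25866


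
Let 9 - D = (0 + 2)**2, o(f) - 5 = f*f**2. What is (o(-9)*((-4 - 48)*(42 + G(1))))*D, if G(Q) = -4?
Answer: 7153120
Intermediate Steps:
o(f) = 5 + f**3 (o(f) = 5 + f*f**2 = 5 + f**3)
D = 5 (D = 9 - (0 + 2)**2 = 9 - 1*2**2 = 9 - 1*4 = 9 - 4 = 5)
(o(-9)*((-4 - 48)*(42 + G(1))))*D = ((5 + (-9)**3)*((-4 - 48)*(42 - 4)))*5 = ((5 - 729)*(-52*38))*5 = -724*(-1976)*5 = 1430624*5 = 7153120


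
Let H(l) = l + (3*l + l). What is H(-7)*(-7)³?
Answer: 12005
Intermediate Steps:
H(l) = 5*l (H(l) = l + 4*l = 5*l)
H(-7)*(-7)³ = (5*(-7))*(-7)³ = -35*(-343) = 12005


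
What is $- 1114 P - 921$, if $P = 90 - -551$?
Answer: $-714995$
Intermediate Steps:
$P = 641$ ($P = 90 + 551 = 641$)
$- 1114 P - 921 = \left(-1114\right) 641 - 921 = -714074 - 921 = -714995$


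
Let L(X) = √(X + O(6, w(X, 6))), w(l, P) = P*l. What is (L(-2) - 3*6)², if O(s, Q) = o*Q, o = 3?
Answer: (18 - I*√38)² ≈ 286.0 - 221.92*I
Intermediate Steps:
O(s, Q) = 3*Q
L(X) = √19*√X (L(X) = √(X + 3*(6*X)) = √(X + 18*X) = √(19*X) = √19*√X)
(L(-2) - 3*6)² = (√19*√(-2) - 3*6)² = (√19*(I*√2) - 18)² = (I*√38 - 18)² = (-18 + I*√38)²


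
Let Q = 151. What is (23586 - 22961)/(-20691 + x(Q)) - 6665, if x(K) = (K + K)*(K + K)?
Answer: -469968520/70513 ≈ -6665.0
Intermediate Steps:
x(K) = 4*K**2 (x(K) = (2*K)*(2*K) = 4*K**2)
(23586 - 22961)/(-20691 + x(Q)) - 6665 = (23586 - 22961)/(-20691 + 4*151**2) - 6665 = 625/(-20691 + 4*22801) - 6665 = 625/(-20691 + 91204) - 6665 = 625/70513 - 6665 = -469968520/70513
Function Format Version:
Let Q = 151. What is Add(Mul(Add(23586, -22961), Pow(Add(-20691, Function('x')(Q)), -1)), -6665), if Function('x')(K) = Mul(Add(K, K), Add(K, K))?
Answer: Rational(-469968520, 70513) ≈ -6665.0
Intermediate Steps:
Function('x')(K) = Mul(4, Pow(K, 2)) (Function('x')(K) = Mul(Mul(2, K), Mul(2, K)) = Mul(4, Pow(K, 2)))
Add(Mul(Add(23586, -22961), Pow(Add(-20691, Function('x')(Q)), -1)), -6665) = Add(Mul(Add(23586, -22961), Pow(Add(-20691, Mul(4, Pow(151, 2))), -1)), -6665) = Add(Mul(625, Pow(Add(-20691, Mul(4, 22801)), -1)), -6665) = Add(Mul(625, Pow(Add(-20691, 91204), -1)), -6665) = Add(Mul(625, Pow(70513, -1)), -6665) = Add(Mul(625, Rational(1, 70513)), -6665) = Add(Rational(625, 70513), -6665) = Rational(-469968520, 70513)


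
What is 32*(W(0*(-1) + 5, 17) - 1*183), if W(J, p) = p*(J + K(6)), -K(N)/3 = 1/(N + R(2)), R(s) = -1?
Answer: -17312/5 ≈ -3462.4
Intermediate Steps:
K(N) = -3/(-1 + N) (K(N) = -3/(N - 1) = -3/(-1 + N))
W(J, p) = p*(-⅗ + J) (W(J, p) = p*(J - 3/(-1 + 6)) = p*(J - 3/5) = p*(J - 3*⅕) = p*(J - ⅗) = p*(-⅗ + J))
32*(W(0*(-1) + 5, 17) - 1*183) = 32*((⅕)*17*(-3 + 5*(0*(-1) + 5)) - 1*183) = 32*((⅕)*17*(-3 + 5*(0 + 5)) - 183) = 32*((⅕)*17*(-3 + 5*5) - 183) = 32*((⅕)*17*(-3 + 25) - 183) = 32*((⅕)*17*22 - 183) = 32*(374/5 - 183) = 32*(-541/5) = -17312/5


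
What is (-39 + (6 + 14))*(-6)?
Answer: 114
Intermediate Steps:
(-39 + (6 + 14))*(-6) = (-39 + 20)*(-6) = -19*(-6) = 114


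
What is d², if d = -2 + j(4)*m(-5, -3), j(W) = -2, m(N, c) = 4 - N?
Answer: 400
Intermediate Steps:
d = -20 (d = -2 - 2*(4 - 1*(-5)) = -2 - 2*(4 + 5) = -2 - 2*9 = -2 - 18 = -20)
d² = (-20)² = 400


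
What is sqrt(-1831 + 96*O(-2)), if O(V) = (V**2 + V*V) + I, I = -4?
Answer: I*sqrt(1447) ≈ 38.039*I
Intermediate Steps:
O(V) = -4 + 2*V**2 (O(V) = (V**2 + V*V) - 4 = (V**2 + V**2) - 4 = 2*V**2 - 4 = -4 + 2*V**2)
sqrt(-1831 + 96*O(-2)) = sqrt(-1831 + 96*(-4 + 2*(-2)**2)) = sqrt(-1831 + 96*(-4 + 2*4)) = sqrt(-1831 + 96*(-4 + 8)) = sqrt(-1831 + 96*4) = sqrt(-1831 + 384) = sqrt(-1447) = I*sqrt(1447)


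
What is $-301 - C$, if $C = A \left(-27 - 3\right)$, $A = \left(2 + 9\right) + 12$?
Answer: $389$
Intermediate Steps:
$A = 23$ ($A = 11 + 12 = 23$)
$C = -690$ ($C = 23 \left(-27 - 3\right) = 23 \left(-30\right) = -690$)
$-301 - C = -301 - -690 = -301 + 690 = 389$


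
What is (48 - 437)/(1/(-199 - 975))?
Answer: 456686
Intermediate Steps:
(48 - 437)/(1/(-199 - 975)) = -389/(1/(-1174)) = -389/(-1/1174) = -389*(-1174) = 456686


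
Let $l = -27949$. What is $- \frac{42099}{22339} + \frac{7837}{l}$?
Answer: $- \frac{1351695694}{624352711} \approx -2.165$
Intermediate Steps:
$- \frac{42099}{22339} + \frac{7837}{l} = - \frac{42099}{22339} + \frac{7837}{-27949} = \left(-42099\right) \frac{1}{22339} + 7837 \left(- \frac{1}{27949}\right) = - \frac{42099}{22339} - \frac{7837}{27949} = - \frac{1351695694}{624352711}$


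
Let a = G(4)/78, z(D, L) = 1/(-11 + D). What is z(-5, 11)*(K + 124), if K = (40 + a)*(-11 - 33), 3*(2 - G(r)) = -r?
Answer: 11977/117 ≈ 102.37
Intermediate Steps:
G(r) = 2 + r/3 (G(r) = 2 - (-1)*r/3 = 2 + r/3)
a = 5/117 (a = (2 + (⅓)*4)/78 = (2 + 4/3)*(1/78) = (10/3)*(1/78) = 5/117 ≈ 0.042735)
K = -206140/117 (K = (40 + 5/117)*(-11 - 33) = (4685/117)*(-44) = -206140/117 ≈ -1761.9)
z(-5, 11)*(K + 124) = (-206140/117 + 124)/(-11 - 5) = -191632/117/(-16) = -1/16*(-191632/117) = 11977/117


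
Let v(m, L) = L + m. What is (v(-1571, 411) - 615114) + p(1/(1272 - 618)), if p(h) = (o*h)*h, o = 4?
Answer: -65897562545/106929 ≈ -6.1627e+5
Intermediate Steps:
p(h) = 4*h**2 (p(h) = (4*h)*h = 4*h**2)
(v(-1571, 411) - 615114) + p(1/(1272 - 618)) = ((411 - 1571) - 615114) + 4*(1/(1272 - 618))**2 = (-1160 - 615114) + 4*(1/654)**2 = -616274 + 4*(1/654)**2 = -616274 + 4*(1/427716) = -616274 + 1/106929 = -65897562545/106929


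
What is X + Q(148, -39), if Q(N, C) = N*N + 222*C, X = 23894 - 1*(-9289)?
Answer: 46429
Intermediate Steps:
X = 33183 (X = 23894 + 9289 = 33183)
Q(N, C) = N² + 222*C
X + Q(148, -39) = 33183 + (148² + 222*(-39)) = 33183 + (21904 - 8658) = 33183 + 13246 = 46429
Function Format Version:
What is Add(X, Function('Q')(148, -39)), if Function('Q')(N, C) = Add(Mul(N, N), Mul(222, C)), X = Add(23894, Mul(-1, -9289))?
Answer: 46429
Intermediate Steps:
X = 33183 (X = Add(23894, 9289) = 33183)
Function('Q')(N, C) = Add(Pow(N, 2), Mul(222, C))
Add(X, Function('Q')(148, -39)) = Add(33183, Add(Pow(148, 2), Mul(222, -39))) = Add(33183, Add(21904, -8658)) = Add(33183, 13246) = 46429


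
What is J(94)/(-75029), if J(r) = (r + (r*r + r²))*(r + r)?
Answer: -3340008/75029 ≈ -44.516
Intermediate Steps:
J(r) = 2*r*(r + 2*r²) (J(r) = (r + (r² + r²))*(2*r) = (r + 2*r²)*(2*r) = 2*r*(r + 2*r²))
J(94)/(-75029) = (94²*(2 + 4*94))/(-75029) = (8836*(2 + 376))*(-1/75029) = (8836*378)*(-1/75029) = 3340008*(-1/75029) = -3340008/75029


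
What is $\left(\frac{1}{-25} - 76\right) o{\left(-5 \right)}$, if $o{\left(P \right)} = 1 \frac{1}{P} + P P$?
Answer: $- \frac{235724}{125} \approx -1885.8$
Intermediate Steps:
$o{\left(P \right)} = \frac{1}{P} + P^{2}$
$\left(\frac{1}{-25} - 76\right) o{\left(-5 \right)} = \left(\frac{1}{-25} - 76\right) \frac{1 + \left(-5\right)^{3}}{-5} = \left(- \frac{1}{25} - 76\right) \left(- \frac{1 - 125}{5}\right) = - \frac{1901 \left(\left(- \frac{1}{5}\right) \left(-124\right)\right)}{25} = \left(- \frac{1901}{25}\right) \frac{124}{5} = - \frac{235724}{125}$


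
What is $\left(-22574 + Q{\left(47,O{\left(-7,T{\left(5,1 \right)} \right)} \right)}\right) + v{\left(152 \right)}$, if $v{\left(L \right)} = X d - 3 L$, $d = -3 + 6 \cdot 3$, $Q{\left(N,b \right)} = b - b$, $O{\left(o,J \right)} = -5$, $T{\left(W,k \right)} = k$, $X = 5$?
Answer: $-22955$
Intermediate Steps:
$Q{\left(N,b \right)} = 0$
$d = 15$ ($d = -3 + 18 = 15$)
$v{\left(L \right)} = 75 - 3 L$ ($v{\left(L \right)} = 5 \cdot 15 - 3 L = 75 - 3 L$)
$\left(-22574 + Q{\left(47,O{\left(-7,T{\left(5,1 \right)} \right)} \right)}\right) + v{\left(152 \right)} = \left(-22574 + 0\right) + \left(75 - 456\right) = -22574 + \left(75 - 456\right) = -22574 - 381 = -22955$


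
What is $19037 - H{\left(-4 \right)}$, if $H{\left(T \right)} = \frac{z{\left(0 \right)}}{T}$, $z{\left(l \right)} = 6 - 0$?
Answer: $\frac{38077}{2} \approx 19039.0$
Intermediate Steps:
$z{\left(l \right)} = 6$ ($z{\left(l \right)} = 6 + 0 = 6$)
$H{\left(T \right)} = \frac{6}{T}$
$19037 - H{\left(-4 \right)} = 19037 - \frac{6}{-4} = 19037 - 6 \left(- \frac{1}{4}\right) = 19037 - - \frac{3}{2} = 19037 + \frac{3}{2} = \frac{38077}{2}$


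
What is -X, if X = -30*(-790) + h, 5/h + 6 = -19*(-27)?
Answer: -12015905/507 ≈ -23700.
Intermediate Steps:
h = 5/507 (h = 5/(-6 - 19*(-27)) = 5/(-6 + 513) = 5/507 ≈ 0.0098619)
X = 12015905/507 (X = -30*(-790) + 5/507 = 23700 + 5/507 = 12015905/507 ≈ 23700.)
-X = -1*12015905/507 = -12015905/507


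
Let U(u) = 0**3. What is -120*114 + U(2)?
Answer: -13680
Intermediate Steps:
U(u) = 0
-120*114 + U(2) = -120*114 + 0 = -13680 + 0 = -13680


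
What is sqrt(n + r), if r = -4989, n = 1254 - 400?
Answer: I*sqrt(4135) ≈ 64.304*I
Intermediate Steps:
n = 854
sqrt(n + r) = sqrt(854 - 4989) = sqrt(-4135) = I*sqrt(4135)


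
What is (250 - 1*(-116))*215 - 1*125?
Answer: 78565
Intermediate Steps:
(250 - 1*(-116))*215 - 1*125 = (250 + 116)*215 - 125 = 366*215 - 125 = 78690 - 125 = 78565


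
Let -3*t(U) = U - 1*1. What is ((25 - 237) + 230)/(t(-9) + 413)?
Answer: 54/1249 ≈ 0.043235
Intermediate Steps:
t(U) = ⅓ - U/3 (t(U) = -(U - 1*1)/3 = -(U - 1)/3 = -(-1 + U)/3 = ⅓ - U/3)
((25 - 237) + 230)/(t(-9) + 413) = ((25 - 237) + 230)/((⅓ - ⅓*(-9)) + 413) = (-212 + 230)/((⅓ + 3) + 413) = 18/(10/3 + 413) = 18/(1249/3) = 18*(3/1249) = 54/1249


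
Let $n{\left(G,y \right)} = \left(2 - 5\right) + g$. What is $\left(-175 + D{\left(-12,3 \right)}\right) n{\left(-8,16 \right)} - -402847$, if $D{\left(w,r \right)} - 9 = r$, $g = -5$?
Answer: $404151$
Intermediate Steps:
$D{\left(w,r \right)} = 9 + r$
$n{\left(G,y \right)} = -8$ ($n{\left(G,y \right)} = \left(2 - 5\right) - 5 = -3 - 5 = -8$)
$\left(-175 + D{\left(-12,3 \right)}\right) n{\left(-8,16 \right)} - -402847 = \left(-175 + \left(9 + 3\right)\right) \left(-8\right) - -402847 = \left(-175 + 12\right) \left(-8\right) + 402847 = \left(-163\right) \left(-8\right) + 402847 = 1304 + 402847 = 404151$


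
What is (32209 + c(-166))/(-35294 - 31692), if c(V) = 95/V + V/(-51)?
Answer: -272704105/567103476 ≈ -0.48087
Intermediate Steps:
c(V) = 95/V - V/51 (c(V) = 95/V + V*(-1/51) = 95/V - V/51)
(32209 + c(-166))/(-35294 - 31692) = (32209 + (95/(-166) - 1/51*(-166)))/(-35294 - 31692) = (32209 + (95*(-1/166) + 166/51))/(-66986) = (32209 + (-95/166 + 166/51))*(-1/66986) = (32209 + 22711/8466)*(-1/66986) = (272704105/8466)*(-1/66986) = -272704105/567103476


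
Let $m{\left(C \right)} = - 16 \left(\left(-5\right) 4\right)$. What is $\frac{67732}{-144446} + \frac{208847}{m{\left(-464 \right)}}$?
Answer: $\frac{15072719761}{23111360} \approx 652.18$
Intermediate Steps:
$m{\left(C \right)} = 320$ ($m{\left(C \right)} = \left(-16\right) \left(-20\right) = 320$)
$\frac{67732}{-144446} + \frac{208847}{m{\left(-464 \right)}} = \frac{67732}{-144446} + \frac{208847}{320} = 67732 \left(- \frac{1}{144446}\right) + 208847 \cdot \frac{1}{320} = - \frac{33866}{72223} + \frac{208847}{320} = \frac{15072719761}{23111360}$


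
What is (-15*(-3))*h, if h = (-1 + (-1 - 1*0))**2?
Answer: 180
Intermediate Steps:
h = 4 (h = (-1 + (-1 + 0))**2 = (-1 - 1)**2 = (-2)**2 = 4)
(-15*(-3))*h = -15*(-3)*4 = 45*4 = 180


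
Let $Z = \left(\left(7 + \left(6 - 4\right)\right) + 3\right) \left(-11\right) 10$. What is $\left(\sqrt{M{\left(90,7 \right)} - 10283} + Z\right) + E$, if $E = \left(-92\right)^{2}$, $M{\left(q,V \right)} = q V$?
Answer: $7144 + 7 i \sqrt{197} \approx 7144.0 + 98.25 i$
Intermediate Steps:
$M{\left(q,V \right)} = V q$
$E = 8464$
$Z = -1320$ ($Z = \left(\left(7 + \left(6 - 4\right)\right) + 3\right) \left(-11\right) 10 = \left(\left(7 + 2\right) + 3\right) \left(-11\right) 10 = \left(9 + 3\right) \left(-11\right) 10 = 12 \left(-11\right) 10 = \left(-132\right) 10 = -1320$)
$\left(\sqrt{M{\left(90,7 \right)} - 10283} + Z\right) + E = \left(\sqrt{7 \cdot 90 - 10283} - 1320\right) + 8464 = \left(\sqrt{630 - 10283} - 1320\right) + 8464 = \left(\sqrt{-9653} - 1320\right) + 8464 = \left(7 i \sqrt{197} - 1320\right) + 8464 = \left(-1320 + 7 i \sqrt{197}\right) + 8464 = 7144 + 7 i \sqrt{197}$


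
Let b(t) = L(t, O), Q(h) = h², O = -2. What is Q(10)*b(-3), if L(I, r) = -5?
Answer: -500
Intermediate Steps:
b(t) = -5
Q(10)*b(-3) = 10²*(-5) = 100*(-5) = -500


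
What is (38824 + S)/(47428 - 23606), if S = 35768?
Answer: 37296/11911 ≈ 3.1312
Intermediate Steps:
(38824 + S)/(47428 - 23606) = (38824 + 35768)/(47428 - 23606) = 74592/23822 = 74592*(1/23822) = 37296/11911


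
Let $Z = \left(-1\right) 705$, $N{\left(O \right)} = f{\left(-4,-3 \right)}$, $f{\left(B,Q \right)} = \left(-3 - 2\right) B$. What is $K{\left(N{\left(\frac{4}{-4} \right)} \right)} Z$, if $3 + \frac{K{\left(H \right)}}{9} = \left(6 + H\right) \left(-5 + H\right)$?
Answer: $-2455515$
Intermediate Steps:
$f{\left(B,Q \right)} = - 5 B$
$N{\left(O \right)} = 20$ ($N{\left(O \right)} = \left(-5\right) \left(-4\right) = 20$)
$K{\left(H \right)} = -27 + 9 \left(-5 + H\right) \left(6 + H\right)$ ($K{\left(H \right)} = -27 + 9 \left(6 + H\right) \left(-5 + H\right) = -27 + 9 \left(-5 + H\right) \left(6 + H\right)$)
$Z = -705$
$K{\left(N{\left(\frac{4}{-4} \right)} \right)} Z = \left(-297 + 9 \cdot 20 + 9 \cdot 20^{2}\right) \left(-705\right) = \left(-297 + 180 + 9 \cdot 400\right) \left(-705\right) = \left(-297 + 180 + 3600\right) \left(-705\right) = 3483 \left(-705\right) = -2455515$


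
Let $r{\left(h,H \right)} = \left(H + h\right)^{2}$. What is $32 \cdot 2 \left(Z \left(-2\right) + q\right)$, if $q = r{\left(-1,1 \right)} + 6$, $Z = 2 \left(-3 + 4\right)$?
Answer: $128$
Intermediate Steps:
$Z = 2$ ($Z = 2 \cdot 1 = 2$)
$q = 6$ ($q = \left(1 - 1\right)^{2} + 6 = 0^{2} + 6 = 0 + 6 = 6$)
$32 \cdot 2 \left(Z \left(-2\right) + q\right) = 32 \cdot 2 \left(2 \left(-2\right) + 6\right) = 64 \left(-4 + 6\right) = 64 \cdot 2 = 128$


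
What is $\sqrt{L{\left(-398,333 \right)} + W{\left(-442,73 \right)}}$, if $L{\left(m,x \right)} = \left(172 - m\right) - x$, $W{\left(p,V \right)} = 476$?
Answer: $\sqrt{713} \approx 26.702$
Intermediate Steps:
$L{\left(m,x \right)} = 172 - m - x$
$\sqrt{L{\left(-398,333 \right)} + W{\left(-442,73 \right)}} = \sqrt{\left(172 - -398 - 333\right) + 476} = \sqrt{\left(172 + 398 - 333\right) + 476} = \sqrt{237 + 476} = \sqrt{713}$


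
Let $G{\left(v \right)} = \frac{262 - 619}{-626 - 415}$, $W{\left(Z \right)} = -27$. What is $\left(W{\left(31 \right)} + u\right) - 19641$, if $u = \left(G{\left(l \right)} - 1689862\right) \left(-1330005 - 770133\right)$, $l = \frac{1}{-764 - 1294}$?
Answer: $\frac{1231483103390514}{347} \approx 3.5489 \cdot 10^{12}$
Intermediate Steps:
$l = - \frac{1}{2058}$ ($l = \frac{1}{-2058} = - \frac{1}{2058} \approx -0.00048591$)
$G{\left(v \right)} = \frac{119}{347}$ ($G{\left(v \right)} = - \frac{357}{-1041} = \left(-357\right) \left(- \frac{1}{1041}\right) = \frac{119}{347}$)
$u = \frac{1231483110215310}{347}$ ($u = \left(\frac{119}{347} - 1689862\right) \left(-1330005 - 770133\right) = \left(- \frac{586381995}{347}\right) \left(-2100138\right) = \frac{1231483110215310}{347} \approx 3.5489 \cdot 10^{12}$)
$\left(W{\left(31 \right)} + u\right) - 19641 = \left(-27 + \frac{1231483110215310}{347}\right) - 19641 = \frac{1231483110205941}{347} - 19641 = \frac{1231483103390514}{347}$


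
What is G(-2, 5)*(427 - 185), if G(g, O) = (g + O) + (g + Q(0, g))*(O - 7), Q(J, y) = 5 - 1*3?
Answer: 726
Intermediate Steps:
Q(J, y) = 2 (Q(J, y) = 5 - 3 = 2)
G(g, O) = O + g + (-7 + O)*(2 + g) (G(g, O) = (g + O) + (g + 2)*(O - 7) = (O + g) + (2 + g)*(-7 + O) = (O + g) + (-7 + O)*(2 + g) = O + g + (-7 + O)*(2 + g))
G(-2, 5)*(427 - 185) = (-14 - 6*(-2) + 3*5 + 5*(-2))*(427 - 185) = (-14 + 12 + 15 - 10)*242 = 3*242 = 726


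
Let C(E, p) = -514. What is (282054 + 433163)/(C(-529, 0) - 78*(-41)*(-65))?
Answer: -715217/208384 ≈ -3.4322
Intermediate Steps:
(282054 + 433163)/(C(-529, 0) - 78*(-41)*(-65)) = (282054 + 433163)/(-514 - 78*(-41)*(-65)) = 715217/(-514 + 3198*(-65)) = 715217/(-514 - 207870) = 715217/(-208384) = 715217*(-1/208384) = -715217/208384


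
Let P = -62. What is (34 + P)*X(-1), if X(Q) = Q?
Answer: 28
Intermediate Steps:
(34 + P)*X(-1) = (34 - 62)*(-1) = -28*(-1) = 28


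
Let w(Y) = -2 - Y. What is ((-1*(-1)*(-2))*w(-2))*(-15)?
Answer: 0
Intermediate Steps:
((-1*(-1)*(-2))*w(-2))*(-15) = ((-1*(-1)*(-2))*(-2 - 1*(-2)))*(-15) = ((1*(-2))*(-2 + 2))*(-15) = -2*0*(-15) = 0*(-15) = 0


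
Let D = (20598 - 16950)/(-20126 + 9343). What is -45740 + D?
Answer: -493218068/10783 ≈ -45740.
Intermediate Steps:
D = -3648/10783 (D = 3648/(-10783) = 3648*(-1/10783) = -3648/10783 ≈ -0.33831)
-45740 + D = -45740 - 3648/10783 = -493218068/10783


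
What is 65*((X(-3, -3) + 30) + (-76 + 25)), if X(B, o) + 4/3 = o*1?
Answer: -4940/3 ≈ -1646.7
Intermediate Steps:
X(B, o) = -4/3 + o (X(B, o) = -4/3 + o*1 = -4/3 + o)
65*((X(-3, -3) + 30) + (-76 + 25)) = 65*(((-4/3 - 3) + 30) + (-76 + 25)) = 65*((-13/3 + 30) - 51) = 65*(77/3 - 51) = 65*(-76/3) = -4940/3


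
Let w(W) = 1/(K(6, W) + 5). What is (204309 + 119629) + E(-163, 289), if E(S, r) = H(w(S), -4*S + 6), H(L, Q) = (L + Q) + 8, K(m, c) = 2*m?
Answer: 5518269/17 ≈ 3.2460e+5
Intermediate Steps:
w(W) = 1/17 (w(W) = 1/(2*6 + 5) = 1/(12 + 5) = 1/17)
H(L, Q) = 8 + L + Q
E(S, r) = 239/17 - 4*S (E(S, r) = 8 + 1/17 + (-4*S + 6) = 8 + 1/17 + (6 - 4*S) = 239/17 - 4*S)
(204309 + 119629) + E(-163, 289) = (204309 + 119629) + (239/17 - 4*(-163)) = 323938 + (239/17 + 652) = 323938 + 11323/17 = 5518269/17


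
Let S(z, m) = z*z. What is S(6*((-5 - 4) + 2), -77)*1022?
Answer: 1802808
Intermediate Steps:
S(z, m) = z**2
S(6*((-5 - 4) + 2), -77)*1022 = (6*((-5 - 4) + 2))**2*1022 = (6*(-9 + 2))**2*1022 = (6*(-7))**2*1022 = (-42)**2*1022 = 1764*1022 = 1802808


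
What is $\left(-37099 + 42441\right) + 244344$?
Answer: $249686$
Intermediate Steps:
$\left(-37099 + 42441\right) + 244344 = 5342 + 244344 = 249686$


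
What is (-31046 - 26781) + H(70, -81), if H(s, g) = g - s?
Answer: -57978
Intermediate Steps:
(-31046 - 26781) + H(70, -81) = (-31046 - 26781) + (-81 - 1*70) = -57827 + (-81 - 70) = -57827 - 151 = -57978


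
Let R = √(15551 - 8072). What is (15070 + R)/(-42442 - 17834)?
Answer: -7535/30138 - √831/20092 ≈ -0.25145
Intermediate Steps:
R = 3*√831 (R = √7479 = 3*√831 ≈ 86.481)
(15070 + R)/(-42442 - 17834) = (15070 + 3*√831)/(-42442 - 17834) = (15070 + 3*√831)/(-60276) = (15070 + 3*√831)*(-1/60276) = -7535/30138 - √831/20092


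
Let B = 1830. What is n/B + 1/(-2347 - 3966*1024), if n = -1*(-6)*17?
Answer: 109896399/1971676160 ≈ 0.055738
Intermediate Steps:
n = 102 (n = 6*17 = 102)
n/B + 1/(-2347 - 3966*1024) = 102/1830 + 1/(-2347 - 3966*1024) = 102*(1/1830) + (1/1024)/(-6313) = 17/305 - 1/6313*1/1024 = 17/305 - 1/6464512 = 109896399/1971676160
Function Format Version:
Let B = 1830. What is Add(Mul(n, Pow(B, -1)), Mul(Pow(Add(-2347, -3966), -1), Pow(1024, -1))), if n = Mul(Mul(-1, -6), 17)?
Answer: Rational(109896399, 1971676160) ≈ 0.055738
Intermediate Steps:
n = 102 (n = Mul(6, 17) = 102)
Add(Mul(n, Pow(B, -1)), Mul(Pow(Add(-2347, -3966), -1), Pow(1024, -1))) = Add(Mul(102, Pow(1830, -1)), Mul(Pow(Add(-2347, -3966), -1), Pow(1024, -1))) = Add(Mul(102, Rational(1, 1830)), Mul(Pow(-6313, -1), Rational(1, 1024))) = Add(Rational(17, 305), Mul(Rational(-1, 6313), Rational(1, 1024))) = Add(Rational(17, 305), Rational(-1, 6464512)) = Rational(109896399, 1971676160)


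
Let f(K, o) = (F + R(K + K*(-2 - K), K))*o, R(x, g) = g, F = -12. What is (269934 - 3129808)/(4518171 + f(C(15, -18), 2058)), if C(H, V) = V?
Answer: -2859874/4456431 ≈ -0.64174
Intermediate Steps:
f(K, o) = o*(-12 + K) (f(K, o) = (-12 + K)*o = o*(-12 + K))
(269934 - 3129808)/(4518171 + f(C(15, -18), 2058)) = (269934 - 3129808)/(4518171 + 2058*(-12 - 18)) = -2859874/(4518171 + 2058*(-30)) = -2859874/(4518171 - 61740) = -2859874/4456431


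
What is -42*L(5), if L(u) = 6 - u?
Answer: -42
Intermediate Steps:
-42*L(5) = -42*(6 - 1*5) = -42*(6 - 5) = -42*1 = -42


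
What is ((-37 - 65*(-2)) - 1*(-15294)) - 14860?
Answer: 527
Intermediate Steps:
((-37 - 65*(-2)) - 1*(-15294)) - 14860 = ((-37 + 130) + 15294) - 14860 = (93 + 15294) - 14860 = 15387 - 14860 = 527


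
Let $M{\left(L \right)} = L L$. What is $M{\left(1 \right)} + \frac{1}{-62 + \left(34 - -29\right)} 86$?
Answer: $87$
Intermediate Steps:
$M{\left(L \right)} = L^{2}$
$M{\left(1 \right)} + \frac{1}{-62 + \left(34 - -29\right)} 86 = 1^{2} + \frac{1}{-62 + \left(34 - -29\right)} 86 = 1 + \frac{1}{-62 + \left(34 + 29\right)} 86 = 1 + \frac{1}{-62 + 63} \cdot 86 = 1 + 1^{-1} \cdot 86 = 1 + 1 \cdot 86 = 1 + 86 = 87$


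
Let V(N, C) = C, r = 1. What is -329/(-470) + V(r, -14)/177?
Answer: 1099/1770 ≈ 0.62090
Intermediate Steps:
-329/(-470) + V(r, -14)/177 = -329/(-470) - 14/177 = -329*(-1/470) - 14*1/177 = 7/10 - 14/177 = 1099/1770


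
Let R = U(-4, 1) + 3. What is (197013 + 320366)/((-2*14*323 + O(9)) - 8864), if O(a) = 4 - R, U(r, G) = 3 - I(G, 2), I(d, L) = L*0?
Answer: -517379/17910 ≈ -28.888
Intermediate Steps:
I(d, L) = 0
U(r, G) = 3 (U(r, G) = 3 - 1*0 = 3 + 0 = 3)
R = 6 (R = 3 + 3 = 6)
O(a) = -2 (O(a) = 4 - 1*6 = 4 - 6 = -2)
(197013 + 320366)/((-2*14*323 + O(9)) - 8864) = (197013 + 320366)/((-2*14*323 - 2) - 8864) = 517379/((-28*323 - 2) - 8864) = 517379/((-9044 - 2) - 8864) = 517379/(-9046 - 8864) = 517379/(-17910) = 517379*(-1/17910) = -517379/17910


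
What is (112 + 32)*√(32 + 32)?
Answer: 1152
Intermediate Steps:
(112 + 32)*√(32 + 32) = 144*√64 = 144*8 = 1152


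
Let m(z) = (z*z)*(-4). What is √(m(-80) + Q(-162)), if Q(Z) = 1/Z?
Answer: I*√8294402/18 ≈ 160.0*I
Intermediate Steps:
m(z) = -4*z² (m(z) = z²*(-4) = -4*z²)
√(m(-80) + Q(-162)) = √(-4*(-80)² + 1/(-162)) = √(-4*6400 - 1/162) = √(-25600 - 1/162) = √(-4147201/162) = I*√8294402/18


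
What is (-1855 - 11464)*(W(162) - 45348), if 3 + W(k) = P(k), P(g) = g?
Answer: 601872291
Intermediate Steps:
W(k) = -3 + k
(-1855 - 11464)*(W(162) - 45348) = (-1855 - 11464)*((-3 + 162) - 45348) = -13319*(159 - 45348) = -13319*(-45189) = 601872291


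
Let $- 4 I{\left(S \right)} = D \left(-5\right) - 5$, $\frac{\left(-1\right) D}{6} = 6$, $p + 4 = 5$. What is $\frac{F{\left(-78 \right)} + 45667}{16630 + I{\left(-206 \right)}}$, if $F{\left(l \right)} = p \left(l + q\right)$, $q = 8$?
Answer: $\frac{60796}{22115} \approx 2.7491$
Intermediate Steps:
$p = 1$ ($p = -4 + 5 = 1$)
$D = -36$ ($D = \left(-6\right) 6 = -36$)
$I{\left(S \right)} = - \frac{175}{4}$ ($I{\left(S \right)} = - \frac{\left(-36\right) \left(-5\right) - 5}{4} = - \frac{180 - 5}{4} = \left(- \frac{1}{4}\right) 175 = - \frac{175}{4}$)
$F{\left(l \right)} = 8 + l$ ($F{\left(l \right)} = 1 \left(l + 8\right) = 1 \left(8 + l\right) = 8 + l$)
$\frac{F{\left(-78 \right)} + 45667}{16630 + I{\left(-206 \right)}} = \frac{\left(8 - 78\right) + 45667}{16630 - \frac{175}{4}} = \frac{-70 + 45667}{\frac{66345}{4}} = 45597 \cdot \frac{4}{66345} = \frac{60796}{22115}$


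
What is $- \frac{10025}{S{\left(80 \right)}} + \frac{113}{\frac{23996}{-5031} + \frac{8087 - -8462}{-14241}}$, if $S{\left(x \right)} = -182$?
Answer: $\frac{928997951263}{25782426670} \approx 36.032$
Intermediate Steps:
$- \frac{10025}{S{\left(80 \right)}} + \frac{113}{\frac{23996}{-5031} + \frac{8087 - -8462}{-14241}} = - \frac{10025}{-182} + \frac{113}{\frac{23996}{-5031} + \frac{8087 - -8462}{-14241}} = \left(-10025\right) \left(- \frac{1}{182}\right) + \frac{113}{23996 \left(- \frac{1}{5031}\right) + \left(8087 + 8462\right) \left(- \frac{1}{14241}\right)} = \frac{10025}{182} + \frac{113}{- \frac{23996}{5031} + 16549 \left(- \frac{1}{14241}\right)} = \frac{10025}{182} + \frac{113}{- \frac{23996}{5031} - \frac{16549}{14241}} = \frac{10025}{182} + \frac{113}{- \frac{141661685}{23882157}} = \frac{10025}{182} + 113 \left(- \frac{23882157}{141661685}\right) = \frac{10025}{182} - \frac{2698683741}{141661685} = \frac{928997951263}{25782426670}$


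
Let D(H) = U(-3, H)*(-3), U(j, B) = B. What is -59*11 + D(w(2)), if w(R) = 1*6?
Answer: -667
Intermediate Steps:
w(R) = 6
D(H) = -3*H (D(H) = H*(-3) = -3*H)
-59*11 + D(w(2)) = -59*11 - 3*6 = -649 - 18 = -667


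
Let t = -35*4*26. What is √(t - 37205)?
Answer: I*√40845 ≈ 202.1*I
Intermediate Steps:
t = -3640 (t = -140*26 = -3640)
√(t - 37205) = √(-3640 - 37205) = √(-40845) = I*√40845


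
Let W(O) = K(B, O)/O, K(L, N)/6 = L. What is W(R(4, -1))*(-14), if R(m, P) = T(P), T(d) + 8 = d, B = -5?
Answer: -140/3 ≈ -46.667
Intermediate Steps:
K(L, N) = 6*L
T(d) = -8 + d
R(m, P) = -8 + P
W(O) = -30/O (W(O) = (6*(-5))/O = -30/O)
W(R(4, -1))*(-14) = -30/(-8 - 1)*(-14) = -30/(-9)*(-14) = -30*(-⅑)*(-14) = (10/3)*(-14) = -140/3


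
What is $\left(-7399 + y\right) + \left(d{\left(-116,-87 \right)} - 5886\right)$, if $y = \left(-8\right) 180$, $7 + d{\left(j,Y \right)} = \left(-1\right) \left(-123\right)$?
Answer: $-14609$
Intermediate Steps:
$d{\left(j,Y \right)} = 116$ ($d{\left(j,Y \right)} = -7 - -123 = -7 + 123 = 116$)
$y = -1440$
$\left(-7399 + y\right) + \left(d{\left(-116,-87 \right)} - 5886\right) = \left(-7399 - 1440\right) + \left(116 - 5886\right) = -8839 - 5770 = -14609$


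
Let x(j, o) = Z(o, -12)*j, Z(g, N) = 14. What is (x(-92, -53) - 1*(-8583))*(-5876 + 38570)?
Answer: 238502730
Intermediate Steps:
x(j, o) = 14*j
(x(-92, -53) - 1*(-8583))*(-5876 + 38570) = (14*(-92) - 1*(-8583))*(-5876 + 38570) = (-1288 + 8583)*32694 = 7295*32694 = 238502730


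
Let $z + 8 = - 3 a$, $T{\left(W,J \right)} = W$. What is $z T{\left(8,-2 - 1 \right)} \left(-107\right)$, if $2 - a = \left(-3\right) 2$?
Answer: $27392$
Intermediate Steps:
$a = 8$ ($a = 2 - \left(-3\right) 2 = 2 - -6 = 2 + 6 = 8$)
$z = -32$ ($z = -8 - 24 = -32$)
$z T{\left(8,-2 - 1 \right)} \left(-107\right) = \left(-32\right) 8 \left(-107\right) = \left(-256\right) \left(-107\right) = 27392$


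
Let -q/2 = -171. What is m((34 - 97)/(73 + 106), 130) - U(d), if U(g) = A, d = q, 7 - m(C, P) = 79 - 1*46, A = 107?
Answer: -133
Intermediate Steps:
m(C, P) = -26 (m(C, P) = 7 - (79 - 1*46) = 7 - (79 - 46) = 7 - 1*33 = 7 - 33 = -26)
q = 342 (q = -2*(-171) = 342)
d = 342
U(g) = 107
m((34 - 97)/(73 + 106), 130) - U(d) = -26 - 1*107 = -26 - 107 = -133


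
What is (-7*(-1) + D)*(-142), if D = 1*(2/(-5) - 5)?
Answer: -1136/5 ≈ -227.20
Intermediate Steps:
D = -27/5 (D = 1*(2*(-⅕) - 5) = 1*(-⅖ - 5) = 1*(-27/5) = -27/5 ≈ -5.4000)
(-7*(-1) + D)*(-142) = (-7*(-1) - 27/5)*(-142) = (7 - 27/5)*(-142) = (8/5)*(-142) = -1136/5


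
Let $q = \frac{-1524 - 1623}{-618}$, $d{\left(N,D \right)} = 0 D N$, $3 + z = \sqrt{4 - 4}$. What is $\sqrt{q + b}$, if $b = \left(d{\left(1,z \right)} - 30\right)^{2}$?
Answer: $\frac{\sqrt{38408494}}{206} \approx 30.085$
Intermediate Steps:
$z = -3$ ($z = -3 + \sqrt{4 - 4} = -3 + \sqrt{0} = -3 + 0 = -3$)
$d{\left(N,D \right)} = 0$ ($d{\left(N,D \right)} = 0 N = 0$)
$b = 900$ ($b = \left(0 - 30\right)^{2} = \left(-30\right)^{2} = 900$)
$q = \frac{1049}{206}$ ($q = \left(-3147\right) \left(- \frac{1}{618}\right) = \frac{1049}{206} \approx 5.0922$)
$\sqrt{q + b} = \sqrt{\frac{1049}{206} + 900} = \sqrt{\frac{186449}{206}} = \frac{\sqrt{38408494}}{206}$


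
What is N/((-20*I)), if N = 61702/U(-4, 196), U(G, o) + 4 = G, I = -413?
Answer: -30851/33040 ≈ -0.93375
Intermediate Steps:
U(G, o) = -4 + G
N = -30851/4 (N = 61702/(-4 - 4) = 61702/(-8) = 61702*(-1/8) = -30851/4 ≈ -7712.8)
N/((-20*I)) = -30851/(4*((-20*(-413)))) = -30851/4/8260 = -30851/4*1/8260 = -30851/33040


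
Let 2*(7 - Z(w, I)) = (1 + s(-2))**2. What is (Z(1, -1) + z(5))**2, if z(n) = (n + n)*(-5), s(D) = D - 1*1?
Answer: 2025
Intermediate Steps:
s(D) = -1 + D (s(D) = D - 1 = -1 + D)
Z(w, I) = 5 (Z(w, I) = 7 - (1 + (-1 - 2))**2/2 = 7 - (1 - 3)**2/2 = 7 - 1/2*(-2)**2 = 7 - 1/2*4 = 7 - 2 = 5)
z(n) = -10*n (z(n) = (2*n)*(-5) = -10*n)
(Z(1, -1) + z(5))**2 = (5 - 10*5)**2 = (5 - 50)**2 = (-45)**2 = 2025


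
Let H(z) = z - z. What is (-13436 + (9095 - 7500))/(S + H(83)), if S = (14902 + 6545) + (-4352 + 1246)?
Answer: -11841/18341 ≈ -0.64560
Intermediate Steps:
H(z) = 0
S = 18341 (S = 21447 - 3106 = 18341)
(-13436 + (9095 - 7500))/(S + H(83)) = (-13436 + (9095 - 7500))/(18341 + 0) = (-13436 + 1595)/18341 = -11841*1/18341 = -11841/18341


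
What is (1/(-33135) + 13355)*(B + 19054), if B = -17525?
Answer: 676609905796/33135 ≈ 2.0420e+7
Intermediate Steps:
(1/(-33135) + 13355)*(B + 19054) = (1/(-33135) + 13355)*(-17525 + 19054) = (-1/33135 + 13355)*1529 = (442517924/33135)*1529 = 676609905796/33135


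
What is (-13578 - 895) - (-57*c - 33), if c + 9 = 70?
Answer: -10963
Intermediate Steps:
c = 61 (c = -9 + 70 = 61)
(-13578 - 895) - (-57*c - 33) = (-13578 - 895) - (-57*61 - 33) = -14473 - (-3477 - 33) = -14473 - 1*(-3510) = -14473 + 3510 = -10963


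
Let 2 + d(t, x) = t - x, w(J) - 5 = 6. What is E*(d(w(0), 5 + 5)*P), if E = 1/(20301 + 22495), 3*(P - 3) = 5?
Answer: -7/64194 ≈ -0.00010904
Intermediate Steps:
P = 14/3 (P = 3 + (1/3)*5 = 3 + 5/3 = 14/3 ≈ 4.6667)
w(J) = 11 (w(J) = 5 + 6 = 11)
d(t, x) = -2 + t - x (d(t, x) = -2 + (t - x) = -2 + t - x)
E = 1/42796 ≈ 2.3367e-5
E*(d(w(0), 5 + 5)*P) = ((-2 + 11 - (5 + 5))*(14/3))/42796 = ((-2 + 11 - 1*10)*(14/3))/42796 = ((-2 + 11 - 10)*(14/3))/42796 = (-1*14/3)/42796 = (1/42796)*(-14/3) = -7/64194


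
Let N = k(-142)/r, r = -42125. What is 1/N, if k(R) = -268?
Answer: 42125/268 ≈ 157.18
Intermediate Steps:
N = 268/42125 (N = -268/(-42125) = -268*(-1/42125) = 268/42125 ≈ 0.0063620)
1/N = 1/(268/42125) = 42125/268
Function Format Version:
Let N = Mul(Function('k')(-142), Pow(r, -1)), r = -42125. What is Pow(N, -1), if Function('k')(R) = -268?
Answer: Rational(42125, 268) ≈ 157.18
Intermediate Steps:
N = Rational(268, 42125) (N = Mul(-268, Pow(-42125, -1)) = Mul(-268, Rational(-1, 42125)) = Rational(268, 42125) ≈ 0.0063620)
Pow(N, -1) = Pow(Rational(268, 42125), -1) = Rational(42125, 268)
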